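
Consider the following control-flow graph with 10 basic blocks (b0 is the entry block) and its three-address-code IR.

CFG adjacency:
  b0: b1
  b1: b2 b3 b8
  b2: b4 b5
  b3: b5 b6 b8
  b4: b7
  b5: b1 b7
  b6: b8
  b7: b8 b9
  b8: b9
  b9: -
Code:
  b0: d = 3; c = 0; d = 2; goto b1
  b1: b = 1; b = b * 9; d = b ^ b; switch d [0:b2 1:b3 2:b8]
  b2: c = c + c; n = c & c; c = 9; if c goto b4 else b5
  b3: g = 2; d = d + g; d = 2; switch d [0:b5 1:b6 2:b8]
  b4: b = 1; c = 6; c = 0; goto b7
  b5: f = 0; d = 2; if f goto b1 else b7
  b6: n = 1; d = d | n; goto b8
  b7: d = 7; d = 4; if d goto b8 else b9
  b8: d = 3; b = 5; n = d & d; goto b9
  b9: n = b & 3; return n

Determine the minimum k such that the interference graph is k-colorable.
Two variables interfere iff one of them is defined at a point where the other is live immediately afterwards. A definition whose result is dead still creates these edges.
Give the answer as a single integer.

Per-block:
  b0: {c,d} / ∅
  b1: {b,d} / ∅
  b2: {c,n} / {c}
  b3: {d,g} / {d}
  b4: {b,c} / ∅
  b5: {d,f} / ∅
  b6: {d,n} / {d}
  b7: {d} / ∅
  b8: {b,d,n} / ∅
  b9: {n} / {b}

Backward fixpoint:
  b0: in=∅ out={c}
  b1: in={c} out={b,c,d}
  b2: in={b,c} out={b,c}
  b3: in={b,c,d} out={b,c,d}
  b4: in=∅ out={b}
  b5: in={b,c} out={b,c}
  b6: in={d} out=∅
  b7: in={b} out={b}
  b8: in=∅ out={b}
  b9: in={b} out=∅

Conflict graph:
  b — {c,d,f,g,n}
  c — {b,d,f,g}
  d — {b,c,f,g,n}
  f — {b,c,d}
  g — {b,c,d}
  n — {b,d}

Colouring:
  clique {b,c,d,f} ⇒ need ≥ 4
  4-colouring: c0={b}  c1={d}  c2={c,n}  c3={f,g}
  χ = 4

Answer: 4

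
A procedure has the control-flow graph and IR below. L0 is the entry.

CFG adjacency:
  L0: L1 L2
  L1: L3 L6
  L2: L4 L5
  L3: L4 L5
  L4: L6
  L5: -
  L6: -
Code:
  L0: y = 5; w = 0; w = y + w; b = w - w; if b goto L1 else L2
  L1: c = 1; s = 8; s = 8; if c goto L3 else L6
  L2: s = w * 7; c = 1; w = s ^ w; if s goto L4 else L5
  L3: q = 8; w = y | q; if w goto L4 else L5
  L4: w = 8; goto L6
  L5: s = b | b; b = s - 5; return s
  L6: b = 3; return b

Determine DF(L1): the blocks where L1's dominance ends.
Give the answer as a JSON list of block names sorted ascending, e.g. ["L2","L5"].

Answer: ["L4", "L5", "L6"]

Analysis:
idom tree: L1←L0 L2←L0 L3←L1 L4←L0 L5←L0 L6←L0
Dom at joins:
  L4: preds {L2,L3}: {L0,L2} ∩ {L0,L1,L3} = {L0}; idom=L0
  L5: preds {L2,L3}: {L0,L2} ∩ {L0,L1,L3} = {L0}; idom=L0
  L6: preds {L1,L4}: {L0,L1} ∩ {L0,L4} = {L0}; idom=L0

DF derivation:
  join L4 pred L2: L2 stop@L0
  join L4 pred L3: L3→L1 stop@L0
  join L5 pred L2: L2 stop@L0
  join L5 pred L3: L3→L1 stop@L0
  join L6 pred L1: L1 stop@L0
  join L6 pred L4: L4 stop@L0
  L0: DF=∅
  L1: DF={L4,L5,L6}
  L2: DF={L4,L5}
  L3: DF={L4,L5}
  L4: DF={L6}
  L5: DF=∅
  L6: DF=∅

DF(L1) = ["L4", "L5", "L6"]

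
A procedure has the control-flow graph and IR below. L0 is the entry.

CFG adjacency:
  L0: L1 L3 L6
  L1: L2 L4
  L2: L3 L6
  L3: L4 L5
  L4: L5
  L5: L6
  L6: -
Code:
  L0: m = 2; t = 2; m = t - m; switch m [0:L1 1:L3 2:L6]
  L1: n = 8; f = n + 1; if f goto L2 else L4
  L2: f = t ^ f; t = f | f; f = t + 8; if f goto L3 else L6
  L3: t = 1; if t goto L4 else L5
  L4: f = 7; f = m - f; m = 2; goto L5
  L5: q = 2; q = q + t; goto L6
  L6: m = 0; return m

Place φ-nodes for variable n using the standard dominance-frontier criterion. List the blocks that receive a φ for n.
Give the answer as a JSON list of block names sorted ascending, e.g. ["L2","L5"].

idom tree: L1←L0 L2←L1 L3←L0 L4←L0 L5←L0 L6←L0
Dom at joins:
  L3: preds {L0,L2}: {L0} ∩ {L0,L1,L2} = {L0}; idom=L0
  L4: preds {L1,L3}: {L0,L1} ∩ {L0,L3} = {L0}; idom=L0
  L5: preds {L3,L4}: {L0,L3} ∩ {L0,L4} = {L0}; idom=L0
  L6: preds {L0,L2,L5}: {L0} ∩ {L0,L1,L2} ∩ {L0,L5} = {L0}; idom=L0

Frontier:
  join L3 pred L0: · stop@L0
  join L3 pred L2: L2→L1 stop@L0
  join L4 pred L1: L1 stop@L0
  join L4 pred L3: L3 stop@L0
  join L5 pred L3: L3 stop@L0
  join L5 pred L4: L4 stop@L0
  join L6 pred L0: · stop@L0
  join L6 pred L2: L2→L1 stop@L0
  join L6 pred L5: L5 stop@L0
  L0 → ∅
  L1 → {L3,L4,L6}
  L2 → {L3,L6}
  L3 → {L4,L5}
  L4 → {L5}
  L5 → {L6}
  L6 → ∅

φ for n: defs {L1}
  DF⁺ = {L3,L4,L5,L6}

Answer: ["L3", "L4", "L5", "L6"]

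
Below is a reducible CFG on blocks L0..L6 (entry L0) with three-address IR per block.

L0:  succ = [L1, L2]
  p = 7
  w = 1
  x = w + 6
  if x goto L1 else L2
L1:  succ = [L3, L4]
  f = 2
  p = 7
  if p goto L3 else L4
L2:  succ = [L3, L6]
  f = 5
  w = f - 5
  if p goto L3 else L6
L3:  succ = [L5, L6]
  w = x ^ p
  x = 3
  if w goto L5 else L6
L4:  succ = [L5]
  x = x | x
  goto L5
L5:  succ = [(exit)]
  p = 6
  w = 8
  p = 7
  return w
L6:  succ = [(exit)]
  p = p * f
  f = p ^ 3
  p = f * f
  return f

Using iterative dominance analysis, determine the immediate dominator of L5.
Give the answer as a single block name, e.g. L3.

idom tree: L1←L0 L2←L0 L3←L0 L4←L1 L5←L0 L6←L0
Join-block Dom:
  L3: preds {L1,L2}: {L0,L1} ∩ {L0,L2} = {L0}; idom=L0
  L5: preds {L3,L4}: {L0,L3} ∩ {L0,L1,L4} = {L0}; idom=L0
  L6: preds {L2,L3}: {L0,L2} ∩ {L0,L3} = {L0}; idom=L0

idom(L5) = L0

Answer: L0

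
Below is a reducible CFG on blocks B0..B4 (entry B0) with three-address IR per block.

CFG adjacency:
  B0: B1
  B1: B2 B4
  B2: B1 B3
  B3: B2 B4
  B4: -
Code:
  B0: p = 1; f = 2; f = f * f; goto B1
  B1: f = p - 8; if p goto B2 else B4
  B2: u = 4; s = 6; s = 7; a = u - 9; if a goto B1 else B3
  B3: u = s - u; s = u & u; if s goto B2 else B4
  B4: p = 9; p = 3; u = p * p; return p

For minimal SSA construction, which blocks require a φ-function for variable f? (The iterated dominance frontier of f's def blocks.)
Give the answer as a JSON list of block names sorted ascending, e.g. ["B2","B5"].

Answer: ["B1"]

Working:
idom tree: B1←B0 B2←B1 B3←B2 B4←B1
Dom∩ at merges:
  B1: preds {B0,B2}: {B0} ∩ {B0,B1,B2} = {B0}; idom=B0
  B2: preds {B1,B3}: {B0,B1} ∩ {B0,B1,B2,B3} = {B0,B1}; idom=B1
  B4: preds {B1,B3}: {B0,B1} ∩ {B0,B1,B2,B3} = {B0,B1}; idom=B1

DF walk-up:
  B1←B0: walk · to B0
  B1←B2: walk B2→B1 to B0
  B2←B1: walk · to B1
  B2←B3: walk B3→B2 to B1
  B4←B1: walk · to B1
  B4←B3: walk B3→B2 to B1
  B0 → ∅
  B1 → {B1}
  B2 → {B1,B2,B4}
  B3 → {B2,B4}
  B4 → ∅

φ for f: defs {B0,B1}
  DF⁺ = {B1}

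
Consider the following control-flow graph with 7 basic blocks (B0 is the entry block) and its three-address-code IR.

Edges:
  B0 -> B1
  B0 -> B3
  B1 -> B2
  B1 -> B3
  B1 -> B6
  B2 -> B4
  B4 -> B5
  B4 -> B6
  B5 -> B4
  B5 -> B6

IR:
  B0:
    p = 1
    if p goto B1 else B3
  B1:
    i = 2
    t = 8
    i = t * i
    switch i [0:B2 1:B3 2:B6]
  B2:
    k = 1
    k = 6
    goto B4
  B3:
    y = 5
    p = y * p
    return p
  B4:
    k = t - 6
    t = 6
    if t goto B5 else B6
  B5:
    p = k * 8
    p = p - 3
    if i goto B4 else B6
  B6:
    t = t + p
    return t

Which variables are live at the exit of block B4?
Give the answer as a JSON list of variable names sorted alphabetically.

Per-block:
  B0 def {p} use ∅
  B1 def {i,t} use ∅
  B2 def {k} use ∅
  B3 def {p,y} use {p}
  B4 def {k,t} use {t}
  B5 def {p} use {i,k}
  B6 def {t} use {p,t}

Live sets:
  B0 li=∅ lo={p}
  B1 li={p} lo={i,p,t}
  B2 li={i,p,t} lo={i,p,t}
  B3 li={p} lo=∅
  B4 li={i,p,t} lo={i,k,p,t}
  B5 li={i,k,t} lo={i,p,t}
  B6 li={p,t} lo=∅

live-out(B4) = ["i", "k", "p", "t"]

Answer: ["i", "k", "p", "t"]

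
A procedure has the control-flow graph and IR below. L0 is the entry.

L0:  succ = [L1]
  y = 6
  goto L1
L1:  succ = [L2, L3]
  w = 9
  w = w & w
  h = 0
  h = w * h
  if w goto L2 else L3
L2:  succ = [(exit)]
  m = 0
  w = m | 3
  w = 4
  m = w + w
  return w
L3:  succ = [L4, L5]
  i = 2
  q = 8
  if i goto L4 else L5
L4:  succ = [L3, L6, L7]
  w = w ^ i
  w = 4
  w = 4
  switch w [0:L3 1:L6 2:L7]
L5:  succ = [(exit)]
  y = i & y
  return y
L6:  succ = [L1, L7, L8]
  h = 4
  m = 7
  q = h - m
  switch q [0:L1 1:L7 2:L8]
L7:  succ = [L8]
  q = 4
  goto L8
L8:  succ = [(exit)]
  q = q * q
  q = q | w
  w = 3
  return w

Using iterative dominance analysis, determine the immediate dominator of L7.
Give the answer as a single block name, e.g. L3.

idom tree: L1←L0 L2←L1 L3←L1 L4←L3 L5←L3 L6←L4 L7←L4 L8←L4
Join-block Dom:
  L1: preds {L0,L6}: {L0} ∩ {L0,L1,L3,L4,L6} = {L0}; idom=L0
  L3: preds {L1,L4}: {L0,L1} ∩ {L0,L1,L3,L4} = {L0,L1}; idom=L1
  L7: preds {L4,L6}: {L0,L1,L3,L4} ∩ {L0,L1,L3,L4,L6} = {L0,L1,L3,L4}; idom=L4
  L8: preds {L6,L7}: {L0,L1,L3,L4,L6} ∩ {L0,L1,L3,L4,L7} = {L0,L1,L3,L4}; idom=L4

idom(L7) = L4

Answer: L4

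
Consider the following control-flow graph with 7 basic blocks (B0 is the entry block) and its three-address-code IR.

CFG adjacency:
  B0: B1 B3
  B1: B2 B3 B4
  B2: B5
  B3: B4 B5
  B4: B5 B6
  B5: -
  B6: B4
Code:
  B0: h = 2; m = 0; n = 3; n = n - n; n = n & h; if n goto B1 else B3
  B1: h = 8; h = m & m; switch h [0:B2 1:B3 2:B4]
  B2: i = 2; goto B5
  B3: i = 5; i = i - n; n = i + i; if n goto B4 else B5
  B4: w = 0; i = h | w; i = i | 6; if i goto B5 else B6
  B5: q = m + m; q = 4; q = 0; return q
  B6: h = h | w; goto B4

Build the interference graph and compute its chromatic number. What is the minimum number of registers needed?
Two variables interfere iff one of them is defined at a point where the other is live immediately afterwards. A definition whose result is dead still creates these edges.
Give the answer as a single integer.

Answer: 4

Derivation:
Block summaries:
  B0: def={h,m,n} ue=∅
  B1: def={h} ue={m}
  B2: def={i} ue=∅
  B3: def={i,n} ue={n}
  B4: def={i,w} ue={h}
  B5: def={q} ue={m}
  B6: def={h} ue={h,w}

Backward fixpoint:
  live B0: ∅→{h,m,n}
  live B1: {m,n}→{h,m,n}
  live B2: {m}→{m}
  live B3: {h,m,n}→{h,m}
  live B4: {h,m}→{h,m,w}
  live B5: {m}→∅
  live B6: {h,m,w}→{h,m}

Conflict graph:
  h↔{i,m,n,w}
  i↔{h,m,n,w}
  m↔{h,i,n,w}
  n↔{h,i,m}
  q↔∅
  w↔{h,i,m}

Chromatic number:
  clique {h,i,m,n} ⇒ need ≥ 4
  4-colouring: R0={h,q}  R1={i}  R2={m}  R3={n,w}
  χ = 4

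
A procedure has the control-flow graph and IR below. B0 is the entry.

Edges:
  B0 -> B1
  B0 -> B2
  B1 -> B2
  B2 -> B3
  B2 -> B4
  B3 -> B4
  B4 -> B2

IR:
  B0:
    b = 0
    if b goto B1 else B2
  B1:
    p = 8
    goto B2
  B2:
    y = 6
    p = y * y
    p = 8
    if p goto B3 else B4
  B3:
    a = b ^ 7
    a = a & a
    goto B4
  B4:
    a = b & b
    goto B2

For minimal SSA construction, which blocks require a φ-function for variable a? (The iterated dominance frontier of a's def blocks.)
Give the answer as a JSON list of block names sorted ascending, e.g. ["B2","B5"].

Answer: ["B2", "B4"]

Analysis:
idom tree: B1←B0 B2←B0 B3←B2 B4←B2
Dom at joins:
  B2: preds {B0,B1,B4}: {B0} ∩ {B0,B1} ∩ {B0,B2,B4} = {B0}; idom=B0
  B4: preds {B2,B3}: {B0,B2} ∩ {B0,B2,B3} = {B0,B2}; idom=B2

DF walk-up:
  B2←B0: walk · to B0
  B2←B1: walk B1 to B0
  B2←B4: walk B4→B2 to B0
  B4←B2: walk · to B2
  B4←B3: walk B3 to B2
  DF(B0)=∅
  DF(B1)={B2}
  DF(B2)={B2}
  DF(B3)={B4}
  DF(B4)={B2}

φ for a: defs {B3,B4}
  DF⁺ = {B2,B4}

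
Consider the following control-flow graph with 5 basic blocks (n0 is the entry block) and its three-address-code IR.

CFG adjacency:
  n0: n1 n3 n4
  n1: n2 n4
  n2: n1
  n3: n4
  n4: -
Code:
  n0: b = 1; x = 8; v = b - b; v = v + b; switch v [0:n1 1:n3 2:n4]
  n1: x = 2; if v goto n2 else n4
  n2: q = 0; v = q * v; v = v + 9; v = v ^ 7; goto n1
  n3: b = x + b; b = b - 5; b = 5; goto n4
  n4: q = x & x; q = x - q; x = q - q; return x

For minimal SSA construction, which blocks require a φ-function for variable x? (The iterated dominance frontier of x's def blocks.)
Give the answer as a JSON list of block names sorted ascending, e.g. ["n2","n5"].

idom tree: n1←n0 n2←n1 n3←n0 n4←n0
Join-block Dom:
  n1: preds {n0,n2}: {n0} ∩ {n0,n1,n2} = {n0}; idom=n0
  n4: preds {n0,n1,n3}: {n0} ∩ {n0,n1} ∩ {n0,n3} = {n0}; idom=n0

Frontier:
  n1←n0: walk · to n0
  n1←n2: walk n2→n1 to n0
  n4←n0: walk · to n0
  n4←n1: walk n1 to n0
  n4←n3: walk n3 to n0
  n0: DF=∅
  n1: DF={n1,n4}
  n2: DF={n1}
  n3: DF={n4}
  n4: DF=∅

φ for x: defs {n0,n1,n4}
  DF⁺ = {n1,n4}

Answer: ["n1", "n4"]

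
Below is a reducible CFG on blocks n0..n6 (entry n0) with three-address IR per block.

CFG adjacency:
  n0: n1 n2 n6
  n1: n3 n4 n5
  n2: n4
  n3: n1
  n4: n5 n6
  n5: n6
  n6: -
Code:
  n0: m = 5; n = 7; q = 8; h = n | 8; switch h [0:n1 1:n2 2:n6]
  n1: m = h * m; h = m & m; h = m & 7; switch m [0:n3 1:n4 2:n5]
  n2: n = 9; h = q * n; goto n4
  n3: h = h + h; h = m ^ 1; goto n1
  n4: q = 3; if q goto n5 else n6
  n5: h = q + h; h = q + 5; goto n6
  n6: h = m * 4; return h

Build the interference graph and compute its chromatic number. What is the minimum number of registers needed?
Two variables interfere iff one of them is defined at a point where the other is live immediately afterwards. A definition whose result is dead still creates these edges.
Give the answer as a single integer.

Block summaries:
  n0: {h,m,n,q} / ∅
  n1: {h,m} / {h,m}
  n2: {h,n} / {q}
  n3: {h} / {h,m}
  n4: {q} / ∅
  n5: {h} / {h,q}
  n6: {h} / {m}

Backward fixpoint:
  live n0: ∅→{h,m,q}
  live n1: {h,m,q}→{h,m,q}
  live n2: {m,q}→{h,m}
  live n3: {h,m,q}→{h,m,q}
  live n4: {h,m}→{h,m,q}
  live n5: {h,m,q}→{m}
  live n6: {m}→∅

Interference:
  h↔{m,q}
  m↔{h,n,q}
  n↔{m,q}
  q↔{h,m,n}

Chromatic number:
  clique {h,m,q} ⇒ need ≥ 3
  assign h→r2 m→r0 n→r2 q→r1 — no edge inside a register ⇒ χ ≤ 3
  χ = 3

Answer: 3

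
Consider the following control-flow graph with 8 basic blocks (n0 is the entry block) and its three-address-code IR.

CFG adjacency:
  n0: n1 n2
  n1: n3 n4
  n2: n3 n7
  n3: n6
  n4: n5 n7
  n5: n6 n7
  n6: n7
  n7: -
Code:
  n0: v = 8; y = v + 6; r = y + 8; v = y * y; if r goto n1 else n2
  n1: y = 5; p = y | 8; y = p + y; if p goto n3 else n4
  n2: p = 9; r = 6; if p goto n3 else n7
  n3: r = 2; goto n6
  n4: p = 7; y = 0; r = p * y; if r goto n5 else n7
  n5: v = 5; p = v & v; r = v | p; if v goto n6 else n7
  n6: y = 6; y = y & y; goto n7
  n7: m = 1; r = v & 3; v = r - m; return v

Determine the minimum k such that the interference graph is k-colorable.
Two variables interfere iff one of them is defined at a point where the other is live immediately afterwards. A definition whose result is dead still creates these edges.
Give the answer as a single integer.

Answer: 4

Derivation:
def/use:
  n0 def {r,v,y} use ∅
  n1 def {p,y} use ∅
  n2 def {p,r} use ∅
  n3 def {r} use ∅
  n4 def {p,r,y} use ∅
  n5 def {p,r,v} use ∅
  n6 def {y} use ∅
  n7 def {m,r,v} use {v}

Liveness:
  n0: in=∅ out={v}
  n1: in={v} out={v}
  n2: in={v} out={v}
  n3: in={v} out={v}
  n4: in={v} out={v}
  n5: in=∅ out={v}
  n6: in={v} out={v}
  n7: in={v} out=∅

Interfere edges:
  m: {r,v}
  p: {r,v,y}
  r: {m,p,v,y}
  v: {m,p,r,y}
  y: {p,r,v}

Colouring:
  clique {p,r,v,y} ⇒ need ≥ 4
  assign m→c2 p→c2 r→c0 v→c1 y→c3 — no edge inside a register ⇒ χ ≤ 4
  χ = 4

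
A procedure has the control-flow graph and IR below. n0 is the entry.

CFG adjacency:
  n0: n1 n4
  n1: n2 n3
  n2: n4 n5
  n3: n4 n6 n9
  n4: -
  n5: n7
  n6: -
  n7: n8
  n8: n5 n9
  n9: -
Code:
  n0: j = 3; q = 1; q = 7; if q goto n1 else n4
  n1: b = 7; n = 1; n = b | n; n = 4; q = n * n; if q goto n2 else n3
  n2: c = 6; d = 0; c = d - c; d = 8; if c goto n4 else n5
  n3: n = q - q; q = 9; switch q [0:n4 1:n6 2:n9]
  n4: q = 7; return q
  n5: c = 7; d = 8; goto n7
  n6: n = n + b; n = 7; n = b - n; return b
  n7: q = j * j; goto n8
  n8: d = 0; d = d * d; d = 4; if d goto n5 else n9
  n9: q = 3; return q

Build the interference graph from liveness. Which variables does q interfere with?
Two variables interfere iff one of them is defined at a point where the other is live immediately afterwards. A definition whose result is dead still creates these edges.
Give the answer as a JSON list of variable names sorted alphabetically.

Answer: ["b", "j", "n"]

Analysis:
Per-block:
  n0: def={j,q} ue=∅
  n1: def={b,n,q} ue=∅
  n2: def={c,d} ue=∅
  n3: def={n,q} ue={q}
  n4: def={q} ue=∅
  n5: def={c,d} ue=∅
  n6: def={n} ue={b,n}
  n7: def={q} ue={j}
  n8: def={d} ue=∅
  n9: def={q} ue=∅

Live sets:
  live n0: ∅→{j}
  live n1: {j}→{b,j,q}
  live n2: {j}→{j}
  live n3: {b,q}→{b,n}
  live n4: ∅→∅
  live n5: {j}→{j}
  live n6: {b,n}→∅
  live n7: {j}→{j}
  live n8: {j}→{j}
  live n9: ∅→∅

Conflict graph:
  b↔{j,n,q}
  c↔{d,j}
  d↔{c,j}
  j↔{b,c,d,n,q}
  n↔{b,j,q}
  q↔{b,j,n}

N(q) = ["b", "j", "n"]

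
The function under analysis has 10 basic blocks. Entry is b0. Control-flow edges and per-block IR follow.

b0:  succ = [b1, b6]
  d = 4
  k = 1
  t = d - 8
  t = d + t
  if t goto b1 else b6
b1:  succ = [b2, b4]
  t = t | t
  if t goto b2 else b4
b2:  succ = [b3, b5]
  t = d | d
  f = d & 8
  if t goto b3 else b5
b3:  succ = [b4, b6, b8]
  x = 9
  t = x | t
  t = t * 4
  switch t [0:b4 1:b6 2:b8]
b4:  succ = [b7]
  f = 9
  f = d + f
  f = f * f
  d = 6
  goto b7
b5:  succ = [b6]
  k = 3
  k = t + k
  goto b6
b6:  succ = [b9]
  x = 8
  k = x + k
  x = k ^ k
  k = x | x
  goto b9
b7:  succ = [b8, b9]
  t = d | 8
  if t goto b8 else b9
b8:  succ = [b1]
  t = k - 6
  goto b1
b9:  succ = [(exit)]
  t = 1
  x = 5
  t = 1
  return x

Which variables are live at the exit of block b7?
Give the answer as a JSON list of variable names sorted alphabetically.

Answer: ["d", "k"]

Derivation:
def/use:
  b0: {d,k,t} / ∅
  b1: {t} / {t}
  b2: {f,t} / {d}
  b3: {t,x} / {t}
  b4: {d,f} / {d}
  b5: {k} / {t}
  b6: {k,x} / {k}
  b7: {t} / {d}
  b8: {t} / {k}
  b9: {t,x} / ∅

Live sets:
  live b0: ∅→{d,k,t}
  live b1: {d,k,t}→{d,k}
  live b2: {d,k}→{d,k,t}
  live b3: {d,k,t}→{d,k}
  live b4: {d,k}→{d,k}
  live b5: {t}→{k}
  live b6: {k}→∅
  live b7: {d,k}→{d,k}
  live b8: {d,k}→{d,k,t}
  live b9: ∅→∅

live-out(b7) = ["d", "k"]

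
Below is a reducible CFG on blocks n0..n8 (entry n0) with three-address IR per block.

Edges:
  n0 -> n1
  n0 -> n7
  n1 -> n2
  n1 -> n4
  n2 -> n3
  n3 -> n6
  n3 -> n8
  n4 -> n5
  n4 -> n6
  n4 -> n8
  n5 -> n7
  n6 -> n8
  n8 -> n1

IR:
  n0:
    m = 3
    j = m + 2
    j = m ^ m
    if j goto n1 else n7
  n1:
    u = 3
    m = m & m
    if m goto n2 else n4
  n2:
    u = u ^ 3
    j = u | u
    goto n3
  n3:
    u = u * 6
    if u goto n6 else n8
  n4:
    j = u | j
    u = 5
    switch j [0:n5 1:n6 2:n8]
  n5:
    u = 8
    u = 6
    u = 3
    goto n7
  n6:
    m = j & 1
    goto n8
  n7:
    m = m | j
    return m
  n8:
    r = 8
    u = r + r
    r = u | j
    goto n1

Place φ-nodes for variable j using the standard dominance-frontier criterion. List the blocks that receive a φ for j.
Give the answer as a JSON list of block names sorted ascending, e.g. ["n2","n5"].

idom tree: n1←n0 n2←n1 n3←n2 n4←n1 n5←n4 n6←n1 n7←n0 n8←n1
Dom at joins:
  n1: preds {n0,n8}: {n0} ∩ {n0,n1,n8} = {n0}; idom=n0
  n6: preds {n3,n4}: {n0,n1,n2,n3} ∩ {n0,n1,n4} = {n0,n1}; idom=n1
  n7: preds {n0,n5}: {n0} ∩ {n0,n1,n4,n5} = {n0}; idom=n0
  n8: preds {n3,n4,n6}: {n0,n1,n2,n3} ∩ {n0,n1,n4} ∩ {n0,n1,n6} = {n0,n1}; idom=n1

DF derivation:
  join n1 pred n0: · stop@n0
  join n1 pred n8: n8→n1 stop@n0
  join n6 pred n3: n3→n2 stop@n1
  join n6 pred n4: n4 stop@n1
  join n7 pred n0: · stop@n0
  join n7 pred n5: n5→n4→n1 stop@n0
  join n8 pred n3: n3→n2 stop@n1
  join n8 pred n4: n4 stop@n1
  join n8 pred n6: n6 stop@n1
  n0 → ∅
  n1 → {n1,n7}
  n2 → {n6,n8}
  n3 → {n6,n8}
  n4 → {n6,n7,n8}
  n5 → {n7}
  n6 → {n8}
  n7 → ∅
  n8 → {n1}

φ for j: defs {n0,n2,n4}
  DF⁺ = {n1,n6,n7,n8}

Answer: ["n1", "n6", "n7", "n8"]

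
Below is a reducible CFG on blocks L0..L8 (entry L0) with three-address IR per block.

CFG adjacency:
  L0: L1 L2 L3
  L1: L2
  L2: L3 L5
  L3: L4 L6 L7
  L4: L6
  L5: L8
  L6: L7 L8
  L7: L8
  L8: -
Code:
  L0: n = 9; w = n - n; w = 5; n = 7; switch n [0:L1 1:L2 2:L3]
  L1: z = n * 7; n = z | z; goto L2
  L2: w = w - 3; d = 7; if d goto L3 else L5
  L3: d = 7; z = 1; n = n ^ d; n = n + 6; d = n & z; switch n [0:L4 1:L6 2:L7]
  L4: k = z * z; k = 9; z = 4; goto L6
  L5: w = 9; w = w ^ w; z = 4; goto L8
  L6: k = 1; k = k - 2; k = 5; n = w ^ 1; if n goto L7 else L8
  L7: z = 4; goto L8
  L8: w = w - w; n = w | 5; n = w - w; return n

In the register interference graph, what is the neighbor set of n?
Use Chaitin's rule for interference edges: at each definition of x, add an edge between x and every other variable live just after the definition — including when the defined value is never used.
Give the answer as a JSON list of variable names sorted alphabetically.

Answer: ["d", "w", "z"]

Derivation:
Block summaries:
  L0 def {n,w} use ∅
  L1 def {n,z} use {n}
  L2 def {d,w} use {w}
  L3 def {d,n,z} use {n}
  L4 def {k,z} use {z}
  L5 def {w,z} use ∅
  L6 def {k,n} use {w}
  L7 def {z} use ∅
  L8 def {n,w} use {w}

Liveness:
  L0 li=∅ lo={n,w}
  L1 li={n,w} lo={n,w}
  L2 li={n,w} lo={n,w}
  L3 li={n,w} lo={w,z}
  L4 li={w,z} lo={w}
  L5 li=∅ lo={w}
  L6 li={w} lo={w}
  L7 li={w} lo={w}
  L8 li={w} lo=∅

Interference:
  d↔{n,w,z}
  k↔{w}
  n↔{d,w,z}
  w↔{d,k,n,z}
  z↔{d,n,w}

N(n) = ["d", "w", "z"]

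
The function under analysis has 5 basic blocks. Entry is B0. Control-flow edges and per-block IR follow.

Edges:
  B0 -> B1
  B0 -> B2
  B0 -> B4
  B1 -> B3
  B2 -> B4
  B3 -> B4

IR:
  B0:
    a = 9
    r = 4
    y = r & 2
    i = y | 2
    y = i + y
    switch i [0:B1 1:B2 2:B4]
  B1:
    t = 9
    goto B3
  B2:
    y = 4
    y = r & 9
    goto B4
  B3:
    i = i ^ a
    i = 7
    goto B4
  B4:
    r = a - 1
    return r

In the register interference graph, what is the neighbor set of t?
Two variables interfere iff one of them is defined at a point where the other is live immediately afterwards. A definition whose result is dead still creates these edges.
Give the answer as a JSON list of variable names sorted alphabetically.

Block summaries:
  B0 def {a,i,r,y} use ∅
  B1 def {t} use ∅
  B2 def {y} use {r}
  B3 def {i} use {a,i}
  B4 def {r} use {a}

Liveness:
  live B0: ∅→{a,i,r}
  live B1: {a,i}→{a,i}
  live B2: {a,r}→{a}
  live B3: {a,i}→{a}
  live B4: {a}→∅

Interference:
  a↔{i,r,t,y}
  i↔{a,r,t,y}
  r↔{a,i,y}
  t↔{a,i}
  y↔{a,i,r}

N(t) = ["a", "i"]

Answer: ["a", "i"]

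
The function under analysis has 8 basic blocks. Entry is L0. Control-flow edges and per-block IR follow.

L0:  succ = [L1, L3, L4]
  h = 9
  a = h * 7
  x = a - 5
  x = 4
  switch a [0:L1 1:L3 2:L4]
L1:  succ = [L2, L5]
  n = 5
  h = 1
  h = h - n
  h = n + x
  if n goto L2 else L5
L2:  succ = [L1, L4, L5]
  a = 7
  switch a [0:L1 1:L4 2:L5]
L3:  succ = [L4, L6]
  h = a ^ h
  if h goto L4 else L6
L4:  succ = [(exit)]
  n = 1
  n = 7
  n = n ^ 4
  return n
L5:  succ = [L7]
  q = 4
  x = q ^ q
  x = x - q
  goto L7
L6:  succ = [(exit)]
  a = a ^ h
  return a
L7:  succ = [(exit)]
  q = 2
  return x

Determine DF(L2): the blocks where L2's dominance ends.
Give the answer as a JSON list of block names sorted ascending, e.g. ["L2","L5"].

idom tree: L1←L0 L2←L1 L3←L0 L4←L0 L5←L1 L6←L3 L7←L5
Dom at joins:
  L1: preds {L0,L2}: {L0} ∩ {L0,L1,L2} = {L0}; idom=L0
  L4: preds {L0,L2,L3}: {L0} ∩ {L0,L1,L2} ∩ {L0,L3} = {L0}; idom=L0
  L5: preds {L1,L2}: {L0,L1} ∩ {L0,L1,L2} = {L0,L1}; idom=L1

Frontier:
  join L1 pred L0: · stop@L0
  join L1 pred L2: L2→L1 stop@L0
  join L4 pred L0: · stop@L0
  join L4 pred L2: L2→L1 stop@L0
  join L4 pred L3: L3 stop@L0
  join L5 pred L1: · stop@L1
  join L5 pred L2: L2 stop@L1
  L0: DF=∅
  L1: DF={L1,L4}
  L2: DF={L1,L4,L5}
  L3: DF={L4}
  L4: DF=∅
  L5: DF=∅
  L6: DF=∅
  L7: DF=∅

DF(L2) = ["L1", "L4", "L5"]

Answer: ["L1", "L4", "L5"]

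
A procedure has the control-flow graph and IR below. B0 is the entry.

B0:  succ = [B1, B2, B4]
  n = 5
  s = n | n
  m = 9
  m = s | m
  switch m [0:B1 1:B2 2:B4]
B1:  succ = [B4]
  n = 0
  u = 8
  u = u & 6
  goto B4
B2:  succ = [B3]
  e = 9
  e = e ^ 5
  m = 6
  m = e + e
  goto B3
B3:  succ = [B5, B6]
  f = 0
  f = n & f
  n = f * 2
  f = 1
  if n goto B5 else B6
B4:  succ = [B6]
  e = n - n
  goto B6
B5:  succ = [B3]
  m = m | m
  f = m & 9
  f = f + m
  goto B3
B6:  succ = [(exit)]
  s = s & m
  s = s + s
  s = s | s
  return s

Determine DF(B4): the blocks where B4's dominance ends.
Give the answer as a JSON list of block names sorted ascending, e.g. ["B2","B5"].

Answer: ["B6"]

Working:
idom tree: B1←B0 B2←B0 B3←B2 B4←B0 B5←B3 B6←B0
Join-block Dom:
  B3: preds {B2,B5}: {B0,B2} ∩ {B0,B2,B3,B5} = {B0,B2}; idom=B2
  B4: preds {B0,B1}: {B0} ∩ {B0,B1} = {B0}; idom=B0
  B6: preds {B3,B4}: {B0,B2,B3} ∩ {B0,B4} = {B0}; idom=B0

DF derivation:
  join B3 pred B2: · stop@B2
  join B3 pred B5: B5→B3 stop@B2
  join B4 pred B0: · stop@B0
  join B4 pred B1: B1 stop@B0
  join B6 pred B3: B3→B2 stop@B0
  join B6 pred B4: B4 stop@B0
  DF(B0)=∅
  DF(B1)={B4}
  DF(B2)={B6}
  DF(B3)={B3,B6}
  DF(B4)={B6}
  DF(B5)={B3}
  DF(B6)=∅

DF(B4) = ["B6"]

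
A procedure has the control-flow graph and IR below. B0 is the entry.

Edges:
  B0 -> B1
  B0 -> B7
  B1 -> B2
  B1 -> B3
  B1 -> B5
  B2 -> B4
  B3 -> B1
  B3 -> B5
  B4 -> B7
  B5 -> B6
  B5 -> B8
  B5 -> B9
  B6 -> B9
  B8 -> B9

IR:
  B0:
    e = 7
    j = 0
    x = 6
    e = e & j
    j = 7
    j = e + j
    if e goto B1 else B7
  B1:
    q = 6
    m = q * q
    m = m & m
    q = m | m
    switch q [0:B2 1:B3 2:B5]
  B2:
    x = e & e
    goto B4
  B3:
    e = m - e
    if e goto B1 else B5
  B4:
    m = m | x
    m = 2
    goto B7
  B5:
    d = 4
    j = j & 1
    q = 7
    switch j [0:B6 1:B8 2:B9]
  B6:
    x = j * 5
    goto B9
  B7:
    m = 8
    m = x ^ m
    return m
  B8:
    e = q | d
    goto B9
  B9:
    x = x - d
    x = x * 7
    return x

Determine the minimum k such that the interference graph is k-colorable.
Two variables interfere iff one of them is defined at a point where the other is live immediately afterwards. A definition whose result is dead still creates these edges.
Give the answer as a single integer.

def/use:
  B0 def {e,j,x} use ∅
  B1 def {m,q} use ∅
  B2 def {x} use {e}
  B3 def {e} use {e,m}
  B4 def {m} use {m,x}
  B5 def {d,j,q} use {j}
  B6 def {x} use {j}
  B7 def {m} use {x}
  B8 def {e} use {d,q}
  B9 def {x} use {d,x}

Liveness:
  B0 li=∅ lo={e,j,x}
  B1 li={e,j,x} lo={e,j,m,x}
  B2 li={e,m} lo={m,x}
  B3 li={e,j,m,x} lo={e,j,x}
  B4 li={m,x} lo={x}
  B5 li={j,x} lo={d,j,q,x}
  B6 li={d,j} lo={d,x}
  B7 li={x} lo=∅
  B8 li={d,q,x} lo={d,x}
  B9 li={d,x} lo=∅

Conflict graph:
  d: {e,j,q,x}
  e: {d,j,m,q,x}
  j: {d,e,m,q,x}
  m: {e,j,q,x}
  q: {d,e,j,m,x}
  x: {d,e,j,m,q}

Chromatic number:
  {d,e,j,q,x} pairwise interfere (5-clique) ⇒ χ ≥ 5
  5-colouring: R0={e}  R1={j}  R2={q}  R3={x}  R4={d,m}
  χ = 5

Answer: 5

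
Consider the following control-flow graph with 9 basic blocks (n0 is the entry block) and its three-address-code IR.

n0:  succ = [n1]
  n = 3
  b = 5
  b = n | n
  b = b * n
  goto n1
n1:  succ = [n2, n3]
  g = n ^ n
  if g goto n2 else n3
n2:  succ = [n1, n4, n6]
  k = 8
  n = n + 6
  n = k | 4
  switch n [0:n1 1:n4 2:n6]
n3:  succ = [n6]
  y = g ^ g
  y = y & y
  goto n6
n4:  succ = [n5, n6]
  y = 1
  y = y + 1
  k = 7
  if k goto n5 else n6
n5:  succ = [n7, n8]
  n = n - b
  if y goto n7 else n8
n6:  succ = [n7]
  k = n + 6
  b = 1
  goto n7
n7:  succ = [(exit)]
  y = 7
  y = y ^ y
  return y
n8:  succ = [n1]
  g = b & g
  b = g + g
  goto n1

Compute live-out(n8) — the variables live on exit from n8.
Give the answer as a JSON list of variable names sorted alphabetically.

Answer: ["b", "n"]

Derivation:
Per-block:
  n0 def {b,n} use ∅
  n1 def {g} use {n}
  n2 def {k,n} use {n}
  n3 def {y} use {g}
  n4 def {k,y} use ∅
  n5 def {n} use {b,n,y}
  n6 def {b,k} use {n}
  n7 def {y} use ∅
  n8 def {b,g} use {b,g}

Liveness:
  n0: in=∅ out={b,n}
  n1: in={b,n} out={b,g,n}
  n2: in={b,g,n} out={b,g,n}
  n3: in={g,n} out={n}
  n4: in={b,g,n} out={b,g,n,y}
  n5: in={b,g,n,y} out={b,g,n}
  n6: in={n} out=∅
  n7: in=∅ out=∅
  n8: in={b,g,n} out={b,n}

live-out(n8) = ["b", "n"]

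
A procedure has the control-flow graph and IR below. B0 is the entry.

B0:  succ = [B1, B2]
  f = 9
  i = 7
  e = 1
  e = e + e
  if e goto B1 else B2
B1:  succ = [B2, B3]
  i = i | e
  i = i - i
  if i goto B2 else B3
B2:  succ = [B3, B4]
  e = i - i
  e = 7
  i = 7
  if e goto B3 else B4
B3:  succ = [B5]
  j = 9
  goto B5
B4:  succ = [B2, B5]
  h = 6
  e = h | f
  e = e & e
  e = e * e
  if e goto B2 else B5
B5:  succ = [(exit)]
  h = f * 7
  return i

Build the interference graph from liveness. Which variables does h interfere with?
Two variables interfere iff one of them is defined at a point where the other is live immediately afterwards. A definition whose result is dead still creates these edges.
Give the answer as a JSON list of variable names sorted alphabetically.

Block summaries:
  B0 def {e,f,i} use ∅
  B1 def {i} use {e,i}
  B2 def {e,i} use {i}
  B3 def {j} use ∅
  B4 def {e,h} use {f}
  B5 def {h} use {f,i}

Backward fixpoint:
  B0 li=∅ lo={e,f,i}
  B1 li={e,f,i} lo={f,i}
  B2 li={f,i} lo={f,i}
  B3 li={f,i} lo={f,i}
  B4 li={f,i} lo={f,i}
  B5 li={f,i} lo=∅

Interference:
  e: {f,i}
  f: {e,h,i,j}
  h: {f,i}
  i: {e,f,h,j}
  j: {f,i}

N(h) = ["f", "i"]

Answer: ["f", "i"]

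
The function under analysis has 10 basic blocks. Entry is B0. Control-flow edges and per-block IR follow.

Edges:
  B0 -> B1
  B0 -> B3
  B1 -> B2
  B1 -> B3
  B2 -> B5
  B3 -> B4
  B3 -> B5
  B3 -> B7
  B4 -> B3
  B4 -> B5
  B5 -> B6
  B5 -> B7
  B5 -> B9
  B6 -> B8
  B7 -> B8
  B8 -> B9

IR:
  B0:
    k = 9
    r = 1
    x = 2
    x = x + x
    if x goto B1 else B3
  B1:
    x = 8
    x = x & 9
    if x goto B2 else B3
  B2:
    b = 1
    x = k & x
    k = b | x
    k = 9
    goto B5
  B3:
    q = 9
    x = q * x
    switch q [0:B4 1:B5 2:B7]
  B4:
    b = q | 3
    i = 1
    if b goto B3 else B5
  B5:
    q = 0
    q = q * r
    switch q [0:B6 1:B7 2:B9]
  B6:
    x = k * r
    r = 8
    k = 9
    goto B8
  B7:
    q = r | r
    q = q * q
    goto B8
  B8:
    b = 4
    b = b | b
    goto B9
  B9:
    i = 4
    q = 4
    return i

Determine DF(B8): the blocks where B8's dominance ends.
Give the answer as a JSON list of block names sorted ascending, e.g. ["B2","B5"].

idom tree: B1←B0 B2←B1 B3←B0 B4←B3 B5←B0 B6←B5 B7←B0 B8←B0 B9←B0
Dom∩ at merges:
  B3: preds {B0,B1,B4}: {B0} ∩ {B0,B1} ∩ {B0,B3,B4} = {B0}; idom=B0
  B5: preds {B2,B3,B4}: {B0,B1,B2} ∩ {B0,B3} ∩ {B0,B3,B4} = {B0}; idom=B0
  B7: preds {B3,B5}: {B0,B3} ∩ {B0,B5} = {B0}; idom=B0
  B8: preds {B6,B7}: {B0,B5,B6} ∩ {B0,B7} = {B0}; idom=B0
  B9: preds {B5,B8}: {B0,B5} ∩ {B0,B8} = {B0}; idom=B0

DF walk-up:
  join B3 pred B0: · stop@B0
  join B3 pred B1: B1 stop@B0
  join B3 pred B4: B4→B3 stop@B0
  join B5 pred B2: B2→B1 stop@B0
  join B5 pred B3: B3 stop@B0
  join B5 pred B4: B4→B3 stop@B0
  join B7 pred B3: B3 stop@B0
  join B7 pred B5: B5 stop@B0
  join B8 pred B6: B6→B5 stop@B0
  join B8 pred B7: B7 stop@B0
  join B9 pred B5: B5 stop@B0
  join B9 pred B8: B8 stop@B0
  DF(B0)=∅
  DF(B1)={B3,B5}
  DF(B2)={B5}
  DF(B3)={B3,B5,B7}
  DF(B4)={B3,B5}
  DF(B5)={B7,B8,B9}
  DF(B6)={B8}
  DF(B7)={B8}
  DF(B8)={B9}
  DF(B9)=∅

DF(B8) = ["B9"]

Answer: ["B9"]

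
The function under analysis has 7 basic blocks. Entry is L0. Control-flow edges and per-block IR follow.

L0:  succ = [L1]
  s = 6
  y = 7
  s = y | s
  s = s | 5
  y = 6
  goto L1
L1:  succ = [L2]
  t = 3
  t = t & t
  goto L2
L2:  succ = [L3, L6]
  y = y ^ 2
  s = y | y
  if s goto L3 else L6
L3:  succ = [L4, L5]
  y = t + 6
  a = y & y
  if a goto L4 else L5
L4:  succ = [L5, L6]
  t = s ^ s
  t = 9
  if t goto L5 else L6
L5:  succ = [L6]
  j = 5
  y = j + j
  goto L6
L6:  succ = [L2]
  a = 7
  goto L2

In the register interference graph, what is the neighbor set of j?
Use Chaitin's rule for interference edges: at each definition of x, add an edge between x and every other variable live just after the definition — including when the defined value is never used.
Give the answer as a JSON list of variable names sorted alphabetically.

Answer: ["t"]

Analysis:
Per-block:
  L0: def={s,y} ue=∅
  L1: def={t} ue=∅
  L2: def={s,y} ue={y}
  L3: def={a,y} ue={t}
  L4: def={t} ue={s}
  L5: def={j,y} ue=∅
  L6: def={a} ue=∅

Liveness:
  live L0: ∅→{y}
  live L1: {y}→{t,y}
  live L2: {t,y}→{s,t,y}
  live L3: {s,t}→{s,t,y}
  live L4: {s,y}→{t,y}
  live L5: {t}→{t,y}
  live L6: {t,y}→{t,y}

Interfere edges:
  a: {s,t,y}
  j: {t}
  s: {a,t,y}
  t: {a,j,s,y}
  y: {a,s,t}

N(j) = ["t"]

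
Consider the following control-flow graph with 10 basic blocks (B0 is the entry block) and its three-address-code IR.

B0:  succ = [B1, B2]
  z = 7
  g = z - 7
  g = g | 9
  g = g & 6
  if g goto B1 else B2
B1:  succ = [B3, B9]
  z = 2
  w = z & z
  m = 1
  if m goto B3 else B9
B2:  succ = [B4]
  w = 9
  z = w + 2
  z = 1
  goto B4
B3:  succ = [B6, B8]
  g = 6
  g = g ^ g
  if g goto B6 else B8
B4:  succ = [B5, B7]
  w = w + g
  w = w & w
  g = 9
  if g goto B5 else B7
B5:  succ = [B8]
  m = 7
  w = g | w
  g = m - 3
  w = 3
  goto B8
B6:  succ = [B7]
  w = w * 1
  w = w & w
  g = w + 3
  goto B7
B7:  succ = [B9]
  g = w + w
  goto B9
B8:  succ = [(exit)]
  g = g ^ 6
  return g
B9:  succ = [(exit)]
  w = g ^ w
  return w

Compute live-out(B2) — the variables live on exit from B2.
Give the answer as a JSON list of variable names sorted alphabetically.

Block summaries:
  B0 def {g,z} use ∅
  B1 def {m,w,z} use ∅
  B2 def {w,z} use ∅
  B3 def {g} use ∅
  B4 def {g,w} use {g,w}
  B5 def {g,m,w} use {g,w}
  B6 def {g,w} use {w}
  B7 def {g} use {w}
  B8 def {g} use {g}
  B9 def {w} use {g,w}

Backward fixpoint:
  live B0: ∅→{g}
  live B1: {g}→{g,w}
  live B2: {g}→{g,w}
  live B3: {w}→{g,w}
  live B4: {g,w}→{g,w}
  live B5: {g,w}→{g}
  live B6: {w}→{w}
  live B7: {w}→{g,w}
  live B8: {g}→∅
  live B9: {g,w}→∅

live-out(B2) = ["g", "w"]

Answer: ["g", "w"]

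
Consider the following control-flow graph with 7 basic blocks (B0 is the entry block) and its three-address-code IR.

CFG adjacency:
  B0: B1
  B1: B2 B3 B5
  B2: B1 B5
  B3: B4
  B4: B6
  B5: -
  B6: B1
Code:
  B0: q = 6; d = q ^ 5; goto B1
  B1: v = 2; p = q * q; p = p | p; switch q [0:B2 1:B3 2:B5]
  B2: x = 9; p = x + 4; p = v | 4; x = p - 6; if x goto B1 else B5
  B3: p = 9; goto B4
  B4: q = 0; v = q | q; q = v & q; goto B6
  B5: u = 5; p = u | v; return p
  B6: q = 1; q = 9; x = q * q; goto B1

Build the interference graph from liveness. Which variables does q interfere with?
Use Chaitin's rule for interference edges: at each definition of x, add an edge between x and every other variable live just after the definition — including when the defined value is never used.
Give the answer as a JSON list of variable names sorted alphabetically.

Per-block:
  B0 def {d,q} use ∅
  B1 def {p,v} use {q}
  B2 def {p,x} use {v}
  B3 def {p} use ∅
  B4 def {q,v} use ∅
  B5 def {p,u} use {v}
  B6 def {q,x} use ∅

Backward fixpoint:
  B0 li=∅ lo={q}
  B1 li={q} lo={q,v}
  B2 li={q,v} lo={q,v}
  B3 li=∅ lo=∅
  B4 li=∅ lo=∅
  B5 li={v} lo=∅
  B6 li=∅ lo={q}

Conflict graph:
  d↔{q}
  p↔{q,v}
  q↔{d,p,v,x}
  u↔{v}
  v↔{p,q,u,x}
  x↔{q,v}

N(q) = ["d", "p", "v", "x"]

Answer: ["d", "p", "v", "x"]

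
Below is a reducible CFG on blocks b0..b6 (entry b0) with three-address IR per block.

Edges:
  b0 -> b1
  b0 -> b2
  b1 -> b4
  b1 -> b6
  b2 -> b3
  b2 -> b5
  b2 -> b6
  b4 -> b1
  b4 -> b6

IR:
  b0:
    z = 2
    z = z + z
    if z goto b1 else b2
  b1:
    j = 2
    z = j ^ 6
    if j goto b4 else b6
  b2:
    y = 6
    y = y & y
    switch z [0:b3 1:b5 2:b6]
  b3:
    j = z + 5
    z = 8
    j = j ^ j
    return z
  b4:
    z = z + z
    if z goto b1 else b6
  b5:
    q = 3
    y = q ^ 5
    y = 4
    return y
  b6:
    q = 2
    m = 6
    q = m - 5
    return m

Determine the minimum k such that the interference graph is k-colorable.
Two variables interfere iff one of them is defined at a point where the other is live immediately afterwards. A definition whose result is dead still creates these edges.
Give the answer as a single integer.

Answer: 2

Working:
def/use:
  b0 def {z} use ∅
  b1 def {j,z} use ∅
  b2 def {y} use {z}
  b3 def {j,z} use {z}
  b4 def {z} use {z}
  b5 def {q,y} use ∅
  b6 def {m,q} use ∅

Liveness:
  live b0: ∅→{z}
  live b1: ∅→{z}
  live b2: {z}→{z}
  live b3: {z}→∅
  live b4: {z}→∅
  live b5: ∅→∅
  live b6: ∅→∅

Interference:
  j↔{z}
  m↔{q}
  q↔{m}
  y↔{z}
  z↔{j,y}

Chromatic number:
  {j,z} pairwise interfere (2-clique) ⇒ χ ≥ 2
  2-colouring: R0={m,z}  R1={j,q,y}
  χ = 2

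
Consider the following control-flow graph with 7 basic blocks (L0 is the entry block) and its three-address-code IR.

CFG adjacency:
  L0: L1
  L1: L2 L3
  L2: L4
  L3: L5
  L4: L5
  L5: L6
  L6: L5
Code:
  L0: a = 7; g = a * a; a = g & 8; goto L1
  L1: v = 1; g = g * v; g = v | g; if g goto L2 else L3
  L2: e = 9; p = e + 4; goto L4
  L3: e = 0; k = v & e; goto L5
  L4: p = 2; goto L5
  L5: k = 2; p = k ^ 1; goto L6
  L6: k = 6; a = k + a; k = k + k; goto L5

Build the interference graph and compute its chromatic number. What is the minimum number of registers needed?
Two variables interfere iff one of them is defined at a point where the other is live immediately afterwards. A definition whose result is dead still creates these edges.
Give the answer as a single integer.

Answer: 3

Derivation:
Block summaries:
  L0 def {a,g} use ∅
  L1 def {g,v} use {g}
  L2 def {e,p} use ∅
  L3 def {e,k} use {v}
  L4 def {p} use ∅
  L5 def {k,p} use ∅
  L6 def {a,k} use {a}

Backward fixpoint:
  L0: in=∅ out={a,g}
  L1: in={a,g} out={a,v}
  L2: in={a} out={a}
  L3: in={a,v} out={a}
  L4: in={a} out={a}
  L5: in={a} out={a}
  L6: in={a} out={a}

Conflict graph:
  a — {e,g,k,p,v}
  e — {a,v}
  g — {a,v}
  k — {a}
  p — {a}
  v — {a,e,g}

Chromatic number:
  lower bound: {a,e,v} mutually conflict ⇒ χ ≥ 3
  3-colouring: R0={a}  R1={k,p,v}  R2={e,g}
  χ = 3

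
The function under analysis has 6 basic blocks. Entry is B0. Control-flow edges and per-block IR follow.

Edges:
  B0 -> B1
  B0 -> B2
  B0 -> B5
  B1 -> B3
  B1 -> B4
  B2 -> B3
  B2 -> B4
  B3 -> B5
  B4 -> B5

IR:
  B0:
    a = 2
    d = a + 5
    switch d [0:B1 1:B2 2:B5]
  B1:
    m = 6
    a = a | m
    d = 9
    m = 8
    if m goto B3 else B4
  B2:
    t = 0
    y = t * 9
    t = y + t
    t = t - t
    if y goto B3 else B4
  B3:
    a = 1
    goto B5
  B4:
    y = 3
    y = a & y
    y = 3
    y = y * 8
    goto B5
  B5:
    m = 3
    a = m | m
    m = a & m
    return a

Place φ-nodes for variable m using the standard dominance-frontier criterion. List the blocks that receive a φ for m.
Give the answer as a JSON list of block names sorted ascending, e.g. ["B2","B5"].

idom tree: B1←B0 B2←B0 B3←B0 B4←B0 B5←B0
Dom at joins:
  B3: preds {B1,B2}: {B0,B1} ∩ {B0,B2} = {B0}; idom=B0
  B4: preds {B1,B2}: {B0,B1} ∩ {B0,B2} = {B0}; idom=B0
  B5: preds {B0,B3,B4}: {B0} ∩ {B0,B3} ∩ {B0,B4} = {B0}; idom=B0

Frontier:
  join B3 pred B1: B1 stop@B0
  join B3 pred B2: B2 stop@B0
  join B4 pred B1: B1 stop@B0
  join B4 pred B2: B2 stop@B0
  join B5 pred B0: · stop@B0
  join B5 pred B3: B3 stop@B0
  join B5 pred B4: B4 stop@B0
  B0: DF=∅
  B1: DF={B3,B4}
  B2: DF={B3,B4}
  B3: DF={B5}
  B4: DF={B5}
  B5: DF=∅

φ for m: defs {B1,B5}
  DF⁺ = {B3,B4,B5}

Answer: ["B3", "B4", "B5"]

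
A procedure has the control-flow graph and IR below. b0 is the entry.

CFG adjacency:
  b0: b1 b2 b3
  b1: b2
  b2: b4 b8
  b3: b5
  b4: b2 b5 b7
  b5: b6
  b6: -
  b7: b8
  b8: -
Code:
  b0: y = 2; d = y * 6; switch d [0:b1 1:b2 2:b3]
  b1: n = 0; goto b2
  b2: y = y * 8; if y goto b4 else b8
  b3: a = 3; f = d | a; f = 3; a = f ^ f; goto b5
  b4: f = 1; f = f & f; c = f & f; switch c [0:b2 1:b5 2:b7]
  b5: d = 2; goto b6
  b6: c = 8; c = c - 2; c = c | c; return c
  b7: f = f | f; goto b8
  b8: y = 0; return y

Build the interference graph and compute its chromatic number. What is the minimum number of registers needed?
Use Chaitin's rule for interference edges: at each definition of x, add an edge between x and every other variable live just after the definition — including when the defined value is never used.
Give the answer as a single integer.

Answer: 3

Analysis:
Block summaries:
  b0: {d,y} / ∅
  b1: {n} / ∅
  b2: {y} / {y}
  b3: {a,f} / {d}
  b4: {c,f} / ∅
  b5: {d} / ∅
  b6: {c} / ∅
  b7: {f} / {f}
  b8: {y} / ∅

Live sets:
  b0 li=∅ lo={d,y}
  b1 li={y} lo={y}
  b2 li={y} lo={y}
  b3 li={d} lo=∅
  b4 li={y} lo={f,y}
  b5 li=∅ lo=∅
  b6 li=∅ lo=∅
  b7 li={f} lo=∅
  b8 li=∅ lo=∅

Conflict graph:
  a: {d}
  c: {f,y}
  d: {a,y}
  f: {c,y}
  n: {y}
  y: {c,d,f,n}

Colouring:
  clique {c,f,y} ⇒ need ≥ 3
  assign a→c0 c→c1 d→c1 f→c2 n→c1 y→c0 — no edge inside a register ⇒ χ ≤ 3
  χ = 3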